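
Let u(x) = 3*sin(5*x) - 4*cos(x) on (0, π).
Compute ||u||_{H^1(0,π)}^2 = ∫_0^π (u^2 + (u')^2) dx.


||u||_{H^1(0,π)}^2 = 133*π

u'(x) = 4*sin(x) + 15*cos(5*x).
Expand u² and (u')² and integrate term by term on (0, π), using: for integers n ≥ 1, ∫_0^π sin²(nx) dx = ∫_0^π cos²(nx) dx = π/2; for n ≠ n', ∫_0^π sin(nx)sin(n'x) dx = ∫_0^π cos(nx)cos(n'x) dx = 0; and by product-to-sum, ∫_0^π sin(nx)cos(n'x) dx = ½∫_0^π [sin((n+n')x) + sin((n−n')x)] dx, which is 0 when n+n' is even and 2n/(n²−n'²) when n+n' is odd (it need not vanish on (0, π)).
  u² squared terms: (-4)²·∫cos(x)² dx = 16·π/2 = 8*π;  (3)²·∫sin(5x)² dx = 9·π/2 = 9*π/2.
  u² cross terms: 2·(-4)·(3)·∫cos(x)·sin(5x) dx = -24·(0) = 0.
  So ∫_0^π u² dx = 8*π + 9*π/2 + 0 = 25*π/2.
  (u')² squared terms: (4)²·∫sin(x)² dx = 16·π/2 = 8*π;  (15)²·∫cos(5x)² dx = 225·π/2 = 225*π/2.
  (u')² cross terms: 2·(4)·(15)·∫sin(x)·cos(5x) dx = 120·(0) = 0.
  So ∫_0^π (u')² dx = 8*π + 225*π/2 + 0 = 241*π/2.
||u||_{H^1}^2 = (25*π/2) + (241*π/2) = 133*π.


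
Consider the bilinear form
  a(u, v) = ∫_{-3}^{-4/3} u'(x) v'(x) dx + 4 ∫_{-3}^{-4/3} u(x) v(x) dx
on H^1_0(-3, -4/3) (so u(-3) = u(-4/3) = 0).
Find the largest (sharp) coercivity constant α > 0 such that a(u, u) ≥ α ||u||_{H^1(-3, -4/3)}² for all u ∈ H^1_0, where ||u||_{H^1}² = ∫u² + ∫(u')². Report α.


α = 1

Coercivity of a(·,·) on H^1_0(-3, -4/3) means a(u, u) ≥ α ||u||_{H^1}² for every u ∈ H^1_0.
The interval has length L = 5/3, and Poincaré/coercivity depend only on L. Here a(u, u) = ∫(u')² + (4)·∫u².
Here c = 4 ≥ 1, so a(u,u) = ∫(u')² + c∫u² ≥ ∫(u')² + ∫u² = ||u||_{H^1}², i.e. α = 1 works. No larger α is possible: a(u,u) ≥ α||u||_{H^1}² means (1−α)∫(u')² ≥ (α−c)∫u², and for the modes u_n = sin(nπ(x−x₀)/L) (x₀ the left endpoint) one has ∫u_n²/∫(u_n')² = (L/(nπ))² → 0, so a(u_n,u_n)/||u_n||_{H^1}² → 1. Hence the optimal constant is α = 1.
Therefore α = 1.


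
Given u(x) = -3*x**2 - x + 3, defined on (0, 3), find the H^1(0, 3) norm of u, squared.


||u||_{H^1}^2 = 7869/10

The H^1 norm (squared) on an interval (0, L) is
  ||u||_{H^1}^2 = ∫_0^L u(x)^2 dx + ∫_0^L u'(x)^2 dx.
Compute u'(x) = -6*x - 1.
Then u(x)^2 = 9*x**4 + 6*x**3 - 17*x**2 - 6*x + 9 and u'(x)^2 = 36*x**2 + 12*x + 1.
Integrate each monomial from 0 to 3 using ∫_0^3 c·x^n dx = c·3^(n+1)/(n+1):
  ∫_0^3 u(x)^2 dx = ∫_0^3 (9*x^4 + 6*x^3 - 17*x^2 - 6*x + 9) dx. Term by term:
    ∫_0^3 9*x^4 dx = 2187/5;  ∫_0^3 6*x^3 dx = 243/2;  ∫_0^3 -17*x^2 dx = -153;
    ∫_0^3 -6*x dx = -27;  ∫_0^3 9 dx = 27.
  Sum: 2187/5 + 243/2 − 153 − 27 + 27 = 4059/10.
  ∫_0^3 u'(x)^2 dx = ∫_0^3 (36*x^2 + 12*x + 1) dx. Term by term:
    ∫_0^3 36*x^2 dx = 324;  ∫_0^3 12*x dx = 54;  ∫_0^3 1 dx = 3.
  Sum: 324 + 54 + 3 = 381.
Adding: ||u||_{H^1}^2 = 4059/10 + 381 = 7869/10.


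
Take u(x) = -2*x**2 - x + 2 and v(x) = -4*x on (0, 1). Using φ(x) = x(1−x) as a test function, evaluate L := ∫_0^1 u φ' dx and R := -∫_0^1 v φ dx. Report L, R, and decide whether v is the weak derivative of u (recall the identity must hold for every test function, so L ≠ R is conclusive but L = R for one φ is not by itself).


LHS = 1/2, RHS = 1/3. No, v is not the weak derivative of u.

u(x) = -2*x**2 - x + 2, classical derivative u'(x) = -4*x - 1.
φ(x) = x(1−x), so φ'(x) = 1 - 2*x.
Note φ(0) = φ(1) = 0, so the boundary term u·φ vanishes.
LHS = ∫_0^1 u(x) φ'(x) dx = ∫_0^1 (4*x^3 - 5*x + 2) dx. Term by term:
  ∫_0^1 4*x^3 dx = 1;  ∫_0^1 -5*x dx = -5/2;  ∫_0^1 2 dx = 2.
Sum: 1 − 5/2 + 2 = 1/2.
So LHS = 1/2.
∫_0^1 v(x) φ(x) dx = ∫_0^1 (4*x^3 - 4*x^2) dx. Term by term:
  ∫_0^1 4*x^3 dx = 1;  ∫_0^1 -4*x^2 dx = -4/3.
Sum: 1 − 4/3 = -1/3.
So RHS = -∫_0^1 v(x) φ(x) dx = 1/3.
LHS − RHS = 1/6 ≠ 0, so the identity fails.
(For a valid weak derivative the identity must hold for EVERY test function, in particular this one. The failure shows v is NOT the weak derivative of u.)
Correct weak derivative would be u'(x) = -4*x - 1.


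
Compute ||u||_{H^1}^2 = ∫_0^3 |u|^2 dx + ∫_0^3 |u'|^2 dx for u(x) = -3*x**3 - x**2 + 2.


||u||_{H^1}^2 = 280842/35

The H^1 norm (squared) on an interval (0, L) is
  ||u||_{H^1}^2 = ∫_0^L u(x)^2 dx + ∫_0^L u'(x)^2 dx.
Compute u'(x) = -9*x**2 - 2*x.
Then u(x)^2 = 9*x**6 + 6*x**5 + x**4 - 12*x**3 - 4*x**2 + 4 and u'(x)^2 = 81*x**4 + 36*x**3 + 4*x**2.
Integrate each monomial from 0 to 3 using ∫_0^3 c·x^n dx = c·3^(n+1)/(n+1):
  ∫_0^3 u(x)^2 dx = ∫_0^3 (9*x^6 + 6*x^5 + x^4 - 12*x^3 - 4*x^2 + 4) dx. Term by term:
    ∫_0^3 9*x^6 dx = 19683/7;  ∫_0^3 6*x^5 dx = 729;  ∫_0^3 x^4 dx = 243/5;
    ∫_0^3 -12*x^3 dx = -243;  ∫_0^3 -4*x^2 dx = -36;  ∫_0^3 4 dx = 12.
  Sum: 19683/7 + 729 + 243/5 − 243 − 36 + 12 = 116286/35.
  ∫_0^3 u'(x)^2 dx = ∫_0^3 (81*x^4 + 36*x^3 + 4*x^2) dx. Term by term:
    ∫_0^3 81*x^4 dx = 19683/5;  ∫_0^3 36*x^3 dx = 729;  ∫_0^3 4*x^2 dx = 36.
  Sum: 19683/5 + 729 + 36 = 23508/5.
Adding: ||u||_{H^1}^2 = 116286/35 + 23508/5 = 280842/35.


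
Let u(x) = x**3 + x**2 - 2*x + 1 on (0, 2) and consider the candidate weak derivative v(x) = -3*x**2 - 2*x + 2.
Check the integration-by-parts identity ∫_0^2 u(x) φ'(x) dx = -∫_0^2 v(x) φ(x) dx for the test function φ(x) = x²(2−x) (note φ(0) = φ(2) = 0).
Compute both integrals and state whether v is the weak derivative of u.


LHS = -104/15, RHS = 104/15. No, v is not the weak derivative of u.

u(x) = x**3 + x**2 - 2*x + 1, classical derivative u'(x) = 3*x**2 + 2*x - 2.
φ(x) = x²(2−x), so φ'(x) = x*(4 - 3*x).
Note φ(0) = φ(2) = 0, so the boundary term u·φ vanishes.
LHS = ∫_0^2 u(x) φ'(x) dx = ∫_0^2 (-3*x^5 + x^4 + 10*x^3 - 11*x^2 + 4*x) dx. Term by term:
  ∫_0^2 -3*x^5 dx = -32;  ∫_0^2 x^4 dx = 32/5;  ∫_0^2 10*x^3 dx = 40;
  ∫_0^2 -11*x^2 dx = -88/3;  ∫_0^2 4*x dx = 8.
Sum: -32 + 32/5 + 40 − 88/3 + 8 = -104/15.
So LHS = -104/15.
∫_0^2 v(x) φ(x) dx = ∫_0^2 (3*x^5 - 4*x^4 - 6*x^3 + 4*x^2) dx. Term by term:
  ∫_0^2 3*x^5 dx = 32;  ∫_0^2 -4*x^4 dx = -128/5;  ∫_0^2 -6*x^3 dx = -24;
  ∫_0^2 4*x^2 dx = 32/3.
Sum: 32 − 128/5 − 24 + 32/3 = -104/15.
So RHS = -∫_0^2 v(x) φ(x) dx = 104/15.
LHS − RHS = -208/15 ≠ 0, so the identity fails.
(For a valid weak derivative the identity must hold for EVERY test function, in particular this one. The failure shows v is NOT the weak derivative of u.)
Correct weak derivative would be u'(x) = 3*x**2 + 2*x - 2.


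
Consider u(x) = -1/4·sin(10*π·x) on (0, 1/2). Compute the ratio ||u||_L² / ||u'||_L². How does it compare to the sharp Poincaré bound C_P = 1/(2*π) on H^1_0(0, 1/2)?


||u||_L² / ||u'||_L² = 1/(10*π) < C_P = 1/(2*π).

u(x) = -1/4·sin(10*π·x), so u'(x) = -5*π*cos(10*π*x)/2.
Writing u(x) = A·sin(kπx/L) with A = -1/4 and k = 5, use ∫_0^L sin²(kπx/L) dx = L/2 and ∫_0^L cos²(kπx/L) dx = L/2.
u² = 1/16·sin²(10*π·x) and (u')² = 25*π^2/4·cos²(10*π·x), and each of sin², cos² integrates to L/2 = 1/4 over (0, 1/2).
∫_0^1/2 u² dx = 1/64, so ||u||_L² = 1/8.
∫_0^1/2 (u')² dx = 25*π^2/16, so ||u'||_L² = 5*π/4.
Ratio ||u||_L² / ||u'||_L² = 1/(10*π).
Sharp Poincaré constant on H^1_0(0, 1/2) is C_P = L/π = 1/(2*π), achieved by sin(2*π·x).
This is the k = 5 harmonic; the ratio L/(kπ) is strictly less than C_P = L/π, consistent with the sharp inequality ||u||_L² ≤ C_P ||u'||_L².


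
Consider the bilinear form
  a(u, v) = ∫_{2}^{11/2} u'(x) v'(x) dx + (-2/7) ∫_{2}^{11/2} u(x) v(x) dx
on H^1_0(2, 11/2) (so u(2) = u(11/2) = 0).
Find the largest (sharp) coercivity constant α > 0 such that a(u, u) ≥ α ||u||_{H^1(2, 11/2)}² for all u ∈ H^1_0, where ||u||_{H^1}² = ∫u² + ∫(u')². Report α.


α = 2*(-7 + 2*π^2)/(4*π^2 + 49)

Coercivity of a(·,·) on H^1_0(2, 11/2) means a(u, u) ≥ α ||u||_{H^1}² for every u ∈ H^1_0.
The interval has length L = 7/2, and Poincaré/coercivity depend only on L. Here a(u, u) = ∫(u')² + (-2/7)·∫u².
Here c = -2/7 < 0 with |c| < (π/L)² = 4*π^2/49, so coercivity still holds. The condition a(u,u) ≥ α||u||_{H^1}² reads (1−α)∫(u')² ≥ (α−c)∫u². Any admissible α is ≤ 1 (rapidly oscillating u have ∫u²/∫(u')² → 0), and α = 1 would force 0 ≥ (1−c)∫u², impossible since c < 1; so 1−α > 0. By the sharp Poincaré inequality on H^1_0 of an interval of length L, ∫(u')² ≥ (π/L)²∫u² with equality for the first sine mode sin(π(x−x₀)/L) (x₀ the left endpoint), so the inequality holds for all u iff (1−α)(π/L)² ≥ α − c, i.e. α ≤ ((π/L)² + c)/((π/L)² + 1) = (1 + c(L/π)²)/(1 + (L/π)²). (Direct route, valid since c ≤ 0: Poincaré gives c∫u² ≥ c(L/π)²∫(u')², so a(u,u) ≥ (1 + c(L/π)²)∫(u')², while ||u||_{H^1}² ≤ (1 + (L/π)²)∫(u')²; dividing yields the same α.) With (π/L)² = 4*π^2/49 and c = -2/7, the largest admissible constant is α = ((π/L)² + c)/((π/L)² + 1).
Simplifying, α = 2*(-7 + 2*π^2)/(4*π^2 + 49).


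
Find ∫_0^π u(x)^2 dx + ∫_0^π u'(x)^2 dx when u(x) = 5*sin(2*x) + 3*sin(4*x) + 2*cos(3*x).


||u||_{H^1(0,π)}^2 = -160/7 + 159*π

u'(x) = -6*sin(3*x) + 10*cos(2*x) + 12*cos(4*x).
Expand u² and (u')² and integrate term by term on (0, π), using: for integers n ≥ 1, ∫_0^π sin²(nx) dx = ∫_0^π cos²(nx) dx = π/2; for n ≠ n', ∫_0^π sin(nx)sin(n'x) dx = ∫_0^π cos(nx)cos(n'x) dx = 0; and by product-to-sum, ∫_0^π sin(nx)cos(n'x) dx = ½∫_0^π [sin((n+n')x) + sin((n−n')x)] dx, which is 0 when n+n' is even and 2n/(n²−n'²) when n+n' is odd (it need not vanish on (0, π)).
  u² squared terms: (2)²·∫cos(3x)² dx = 4·π/2 = 2*π;  (3)²·∫sin(4x)² dx = 9·π/2 = 9*π/2;  (5)²·∫sin(2x)² dx = 25·π/2 = 25*π/2.
  u² cross terms: 2·(2)·(3)·∫cos(3x)·sin(4x) dx = 12·(8/7) = 96/7;  2·(2)·(5)·∫cos(3x)·sin(2x) dx = 20·(-4/5) = -16;  2·(3)·(5)·∫sin(4x)·sin(2x) dx = 30·(0) = 0.
  So ∫_0^π u² dx = 2*π + 9*π/2 + 25*π/2 + 96/7 − 16 + 0 = -16/7 + 19*π.
  (u')² squared terms: (-6)²·∫sin(3x)² dx = 36·π/2 = 18*π;  (10)²·∫cos(2x)² dx = 100·π/2 = 50*π;  (12)²·∫cos(4x)² dx = 144·π/2 = 72*π.
  (u')² cross terms: 2·(-6)·(10)·∫sin(3x)·cos(2x) dx = -120·(6/5) = -144;  2·(-6)·(12)·∫sin(3x)·cos(4x) dx = -144·(-6/7) = 864/7;  2·(10)·(12)·∫cos(2x)·cos(4x) dx = 240·(0) = 0.
  So ∫_0^π (u')² dx = 18*π + 50*π + 72*π − 144 + 864/7 + 0 = -144/7 + 140*π.
||u||_{H^1}^2 = (-16/7 + 19*π) + (-144/7 + 140*π) = -160/7 + 159*π.


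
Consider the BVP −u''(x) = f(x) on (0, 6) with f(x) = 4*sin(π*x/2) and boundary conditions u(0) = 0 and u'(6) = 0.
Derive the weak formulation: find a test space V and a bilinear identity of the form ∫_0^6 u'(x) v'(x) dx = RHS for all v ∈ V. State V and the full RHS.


V = {v ∈ H^1(0, 6) : v(0) = 0} (test functions vanish at x = 0 where u is specified); weak form: ∫_0^6 u'v' dx = ∫_0^6 (4*sin(π*x/2)) v dx for all v ∈ V.

Multiply both sides by a test function v and integrate from 0 to 6:
  ∫_0^6 −u''(x) v(x) dx = ∫_0^6 f(x) v(x) dx.
Integrate the LHS by parts once:
  ∫_0^6 −u'' v dx = −[u'(x) v(x)]_0^6 + ∫_0^6 u'(x) v'(x) dx.
Thus ∫_0^6 u'(x) v'(x) dx = ∫_0^6 f(x) v(x) dx + [u'(x) v(x)]_0^6.
Choose V so that boundary terms are either known or forced to vanish.
Mixed BC: u(0) = 0 (Dirichlet) and u'(6) = 0 (Neumann). Define V = {v ∈ H^1(0, 6) : v(0) = 0}. Then [u' v]_0^6 = u'(6)·v(6) − u'(0)·0 = 0.
Weak formulation: find u (satisfying any essential BC) such that ∫_0^6 u'(x) v'(x) dx = ∫_0^6 f v dx for all v ∈ V (Dirichlet at 0 absorbed into V; the Neumann datum at x = 6 is zero, so no boundary term remains).
Substituting f(x) = 4*sin(π*x/2), the right-hand side is ∫_0^6 (4*sin(π*x/2)) v dx.


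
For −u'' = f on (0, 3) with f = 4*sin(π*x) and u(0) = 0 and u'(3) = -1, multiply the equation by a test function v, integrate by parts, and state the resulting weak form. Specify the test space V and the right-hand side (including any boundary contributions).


V = {v ∈ H^1(0, 3) : v(0) = 0} (test functions vanish at x = 0 where u is specified); weak form: ∫_0^3 u'v' dx = ∫_0^3 (4*sin(π*x)) v dx − v(3) for all v ∈ V.

Multiply both sides by a test function v and integrate from 0 to 3:
  ∫_0^3 −u''(x) v(x) dx = ∫_0^3 f(x) v(x) dx.
Integrate the LHS by parts once:
  ∫_0^3 −u'' v dx = −[u'(x) v(x)]_0^3 + ∫_0^3 u'(x) v'(x) dx.
Thus ∫_0^3 u'(x) v'(x) dx = ∫_0^3 f(x) v(x) dx + [u'(x) v(x)]_0^3.
Choose V so that boundary terms are either known or forced to vanish.
Mixed BC: u(0) = 0 (Dirichlet) and u'(3) = -1 (Neumann). Define V = {v ∈ H^1(0, 3) : v(0) = 0}. Then [u' v]_0^3 = u'(3)·v(3) − u'(0)·0 = − v(3).
Weak formulation: find u (satisfying any essential BC) such that ∫_0^3 u'(x) v'(x) dx = ∫_0^3 f v dx − v(3) for all v ∈ V (Dirichlet at 0 absorbed into V; Neumann datum at x = 3 contributes the boundary term).
Substituting f(x) = 4*sin(π*x), the right-hand side is ∫_0^3 (4*sin(π*x)) v dx − v(3).


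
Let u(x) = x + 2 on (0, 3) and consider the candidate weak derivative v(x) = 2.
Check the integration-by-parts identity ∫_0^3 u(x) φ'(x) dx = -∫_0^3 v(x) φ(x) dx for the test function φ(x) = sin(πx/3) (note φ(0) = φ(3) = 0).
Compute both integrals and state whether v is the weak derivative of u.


LHS = -6/π, RHS = -12/π. No, v is not the weak derivative of u.

u(x) = x + 2, classical derivative u'(x) = 1.
φ(x) = sin(πx/3), so φ'(x) = π*cos(π*x/3)/3.
Note φ(0) = φ(3) = 0, so the boundary term u·φ vanishes.
LHS = ∫_0^3 u(x) φ'(x) dx = ∫_0^3 (π*x*cos(π*x/3)/3 + 2*π*cos(π*x/3)/3) dx. Term by term:
  ∫_0^3 2*π*cos(π*x/3)/3 dx = 0;  ∫_0^3 π*x*cos(π*x/3)/3 dx = -6/π.
Sum: 0 − 6/π = -6/π.
So LHS = -6/π.
∫_0^3 v(x) φ(x) dx = ∫_0^3 (2*sin(π*x/3)) dx. Term by term:
  ∫_0^3 2*sin(π*x/3) dx = 12/π.
So RHS = -∫_0^3 v(x) φ(x) dx = -12/π.
LHS − RHS = 6/π ≠ 0, so the identity fails.
(For a valid weak derivative the identity must hold for EVERY test function, in particular this one. The failure shows v is NOT the weak derivative of u.)
Correct weak derivative would be u'(x) = 1.


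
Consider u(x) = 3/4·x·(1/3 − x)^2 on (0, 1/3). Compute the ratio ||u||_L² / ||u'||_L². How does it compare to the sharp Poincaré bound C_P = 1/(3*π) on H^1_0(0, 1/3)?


||u||_L² / ||u'||_L² = sqrt(14)/42 < C_P = 1/(3*π).

u(x) = 3/4·x·(1/3 − x)^2, so u'(x) = (3*x - 1)*(9*x - 1)/12.
u(x) = 3/4·x·(1/3 − x)^2 vanishes at x = 0 and x = 1/3, so u ∈ H^1_0(0, 1/3). Differentiate via the product rule and integrate the resulting polynomials term by term.
  ∫_0^1/3 u² dx = ∫_0^1/3 (9*x^6/16 - 3*x^5/4 + 3*x^4/8 - x^3/12 + x^2/144) dx. Term by term:
    ∫_0^1/3 9*x^6/16 dx = 1/27216;  ∫_0^1/3 -3*x^5/4 dx = -1/5832;  ∫_0^1/3 3*x^4/8 dx = 1/3240;
    ∫_0^1/3 -x^3/12 dx = -1/3888;  ∫_0^1/3 x^2/144 dx = 1/11664.
  Sum: 1/27216 − 1/5832 + 1/3240 − 1/3888 + 1/11664 = 1/408240.
  ∫_0^1/3 (u')² dx = ∫_0^1/3 (81*x^4/16 - 9*x^3/2 + 11*x^2/8 - x/6 + 1/144) dx. Term by term:
    ∫_0^1/3 81*x^4/16 dx = 1/240;  ∫_0^1/3 -9*x^3/2 dx = -1/72;  ∫_0^1/3 11*x^2/8 dx = 11/648;
    ∫_0^1/3 -x/6 dx = -1/108;  ∫_0^1/3 1/144 dx = 1/432.
  Sum: 1/240 − 1/72 + 11/648 − 1/108 + 1/432 = 1/3240.
∫_0^1/3 u² dx = 1/408240, so ||u||_L² = sqrt(35)/3780.
∫_0^1/3 (u')² dx = 1/3240, so ||u'||_L² = sqrt(10)/180.
Ratio ||u||_L² / ||u'||_L² = sqrt(14)/42.
Sharp Poincaré constant on H^1_0(0, 1/3) is C_P = L/π = 1/(3*π), achieved by sin(3*π·x).
A polynomial bump cannot attain the sharp Poincaré constant (only the first sine eigenfunction does), so the ratio is strictly less than C_P, consistent with ||u||_L² ≤ C_P ||u'||_L².


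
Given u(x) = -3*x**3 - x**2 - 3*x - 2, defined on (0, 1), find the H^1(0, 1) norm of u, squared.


||u||_{H^1}^2 = 3547/42

The H^1 norm (squared) on an interval (0, L) is
  ||u||_{H^1}^2 = ∫_0^L u(x)^2 dx + ∫_0^L u'(x)^2 dx.
Compute u'(x) = -9*x**2 - 2*x - 3.
Then u(x)^2 = 9*x**6 + 6*x**5 + 19*x**4 + 18*x**3 + 13*x**2 + 12*x + 4 and u'(x)^2 = 81*x**4 + 36*x**3 + 58*x**2 + 12*x + 9.
Integrate each monomial from 0 to 1 using ∫_0^1 c·x^n dx = c·1^(n+1)/(n+1):
  ∫_0^1 u(x)^2 dx = ∫_0^1 (9*x^6 + 6*x^5 + 19*x^4 + 18*x^3 + 13*x^2 + 12*x + 4) dx. Term by term:
    ∫_0^1 9*x^6 dx = 9/7;  ∫_0^1 6*x^5 dx = 1;  ∫_0^1 19*x^4 dx = 19/5;
    ∫_0^1 18*x^3 dx = 9/2;  ∫_0^1 13*x^2 dx = 13/3;  ∫_0^1 12*x dx = 6;
    ∫_0^1 4 dx = 4.
  Sum: 9/7 + 1 + 19/5 + 9/2 + 13/3 + 6 + 4 = 5233/210.
  ∫_0^1 u'(x)^2 dx = ∫_0^1 (81*x^4 + 36*x^3 + 58*x^2 + 12*x + 9) dx. Term by term:
    ∫_0^1 81*x^4 dx = 81/5;  ∫_0^1 36*x^3 dx = 9;  ∫_0^1 58*x^2 dx = 58/3;
    ∫_0^1 12*x dx = 6;  ∫_0^1 9 dx = 9.
  Sum: 81/5 + 9 + 58/3 + 6 + 9 = 893/15.
Adding: ||u||_{H^1}^2 = 5233/210 + 893/15 = 3547/42.


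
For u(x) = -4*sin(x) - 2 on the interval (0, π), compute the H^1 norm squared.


||u||_{H^1(0,π)}^2 = 32 + 20*π

u'(x) = -4*cos(x).
Expand u² and (u')² and integrate term by term on (0, π), using: for integers n ≥ 1, ∫_0^π sin²(nx) dx = ∫_0^π cos²(nx) dx = π/2; for n ≠ n', ∫_0^π sin(nx)sin(n'x) dx = ∫_0^π cos(nx)cos(n'x) dx = 0; and by product-to-sum, ∫_0^π sin(nx)cos(n'x) dx = ½∫_0^π [sin((n+n')x) + sin((n−n')x)] dx, which is 0 when n+n' is even and 2n/(n²−n'²) when n+n' is odd (it need not vanish on (0, π)). For the constant mode: ∫_0^π 1 dx = π, ∫_0^π cos(nx) dx = 0, ∫_0^π sin(nx) dx = (1−(−1)^n)/n.
  u² squared terms: (-2)²·∫1 dx = 4·π = 4*π;  (-4)²·∫sin(x)² dx = 16·π/2 = 8*π.
  u² cross terms: 2·(-2)·(-4)·∫1·sin(x) dx = 16·(2) = 32.
  So ∫_0^π u² dx = 4*π + 8*π + 32 = 32 + 12*π.
  (u')² squared terms: (-4)²·∫cos(x)² dx = 16·π/2 = 8*π.
  So ∫_0^π (u')² dx = 8*π.
||u||_{H^1}^2 = (32 + 12*π) + (8*π) = 32 + 20*π.


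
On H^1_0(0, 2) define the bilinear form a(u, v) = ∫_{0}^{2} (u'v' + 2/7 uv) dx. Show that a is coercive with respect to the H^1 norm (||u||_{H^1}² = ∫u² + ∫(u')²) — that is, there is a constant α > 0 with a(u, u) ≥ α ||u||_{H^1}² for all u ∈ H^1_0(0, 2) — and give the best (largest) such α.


α = (8/7 + π^2)/(4 + π^2)

Coercivity of a(·,·) on H^1_0(0, 2) means a(u, u) ≥ α ||u||_{H^1}² for every u ∈ H^1_0.
The interval has length L = 2, and Poincaré/coercivity depend only on L. Here a(u, u) = ∫(u')² + (2/7)·∫u².
Here 0 < c = 2/7 < 1. The condition a(u,u) ≥ α||u||_{H^1}² reads (1−α)∫(u')² ≥ (α−c)∫u². Any admissible α is ≤ 1 (rapidly oscillating u have ∫u²/∫(u')² → 0), and α = 1 would force 0 ≥ (1−c)∫u², impossible since c < 1; so 1−α > 0. By the sharp Poincaré inequality on H^1_0 of an interval of length L, ∫(u')² ≥ (π/L)²∫u² with equality for the first sine mode sin(π(x−x₀)/L) (x₀ the left endpoint), so the inequality holds for all u iff (1−α)(π/L)² ≥ α − c, i.e. α ≤ ((π/L)² + c)/((π/L)² + 1) = (1 + c(L/π)²)/(1 + (L/π)²). With (π/L)² = π^2/4 and c = 2/7, the largest admissible constant is α = ((π/L)² + c)/((π/L)² + 1).
Simplifying, α = (8/7 + π^2)/(4 + π^2).


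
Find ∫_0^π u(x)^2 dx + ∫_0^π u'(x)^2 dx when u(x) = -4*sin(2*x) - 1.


||u||_{H^1(0,π)}^2 = 41*π

u'(x) = -8*cos(2*x).
Expand u² and (u')² and integrate term by term on (0, π), using: for integers n ≥ 1, ∫_0^π sin²(nx) dx = ∫_0^π cos²(nx) dx = π/2; for n ≠ n', ∫_0^π sin(nx)sin(n'x) dx = ∫_0^π cos(nx)cos(n'x) dx = 0; and by product-to-sum, ∫_0^π sin(nx)cos(n'x) dx = ½∫_0^π [sin((n+n')x) + sin((n−n')x)] dx, which is 0 when n+n' is even and 2n/(n²−n'²) when n+n' is odd (it need not vanish on (0, π)). For the constant mode: ∫_0^π 1 dx = π, ∫_0^π cos(nx) dx = 0, ∫_0^π sin(nx) dx = (1−(−1)^n)/n.
  u² squared terms: (-1)²·∫1 dx = 1·π = π;  (-4)²·∫sin(2x)² dx = 16·π/2 = 8*π.
  u² cross terms: 2·(-1)·(-4)·∫1·sin(2x) dx = 8·(0) = 0.
  So ∫_0^π u² dx = π + 8*π + 0 = 9*π.
  (u')² squared terms: (-8)²·∫cos(2x)² dx = 64·π/2 = 32*π.
  So ∫_0^π (u')² dx = 32*π.
||u||_{H^1}^2 = (9*π) + (32*π) = 41*π.


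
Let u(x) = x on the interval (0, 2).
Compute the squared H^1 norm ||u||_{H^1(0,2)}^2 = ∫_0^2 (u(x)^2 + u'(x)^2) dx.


||u||_{H^1}^2 = 14/3

The H^1 norm (squared) on an interval (0, L) is
  ||u||_{H^1}^2 = ∫_0^L u(x)^2 dx + ∫_0^L u'(x)^2 dx.
Compute u'(x) = 1.
Then u(x)^2 = x**2 and u'(x)^2 = 1.
Integrate each monomial from 0 to 2 using ∫_0^2 c·x^n dx = c·2^(n+1)/(n+1):
  ∫_0^2 u(x)^2 dx = ∫_0^2 (x^2) dx. Term by term:
    ∫_0^2 x^2 dx = 8/3.
  ∫_0^2 u'(x)^2 dx = ∫_0^2 (1) dx. Term by term:
    ∫_0^2 1 dx = 2.
Adding: ||u||_{H^1}^2 = 8/3 + 2 = 14/3.


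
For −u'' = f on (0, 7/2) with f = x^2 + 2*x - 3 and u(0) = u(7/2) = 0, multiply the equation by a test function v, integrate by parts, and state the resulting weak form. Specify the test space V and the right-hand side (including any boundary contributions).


V = H^1_0(0, 7/2) (so v(0) = v(7/2) = 0); weak form: ∫_0^7/2 u'v' dx = ∫_0^7/2 (x^2 + 2*x - 3) v dx for all v ∈ V.

Multiply both sides by a test function v and integrate from 0 to 7/2:
  ∫_0^7/2 −u''(x) v(x) dx = ∫_0^7/2 f(x) v(x) dx.
Integrate the LHS by parts once:
  ∫_0^7/2 −u'' v dx = −[u'(x) v(x)]_0^7/2 + ∫_0^7/2 u'(x) v'(x) dx.
Thus ∫_0^7/2 u'(x) v'(x) dx = ∫_0^7/2 f(x) v(x) dx + [u'(x) v(x)]_0^7/2.
Choose V so that boundary terms are either known or forced to vanish.
u is Dirichlet: u(0) = u(7/2) = 0. Let V = H^1_0(0, 7/2); then v(0) = v(7/2) = 0, and [u' v]_0^7/2 = 0.
Weak formulation: find u (satisfying any essential BC) such that ∫_0^7/2 u'(x) v'(x) dx = ∫_0^7/2 f v dx for all v ∈ V.
Substituting f(x) = x^2 + 2*x - 3, the right-hand side is ∫_0^7/2 (x^2 + 2*x - 3) v dx.


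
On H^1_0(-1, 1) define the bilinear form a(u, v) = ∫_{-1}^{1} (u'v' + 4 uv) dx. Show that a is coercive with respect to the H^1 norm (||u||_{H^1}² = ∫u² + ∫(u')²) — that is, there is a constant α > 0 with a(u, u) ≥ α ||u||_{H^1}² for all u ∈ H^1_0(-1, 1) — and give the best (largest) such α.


α = 1

Coercivity of a(·,·) on H^1_0(-1, 1) means a(u, u) ≥ α ||u||_{H^1}² for every u ∈ H^1_0.
The interval has length L = 2, and Poincaré/coercivity depend only on L. Here a(u, u) = ∫(u')² + (4)·∫u².
Here c = 4 ≥ 1, so a(u,u) = ∫(u')² + c∫u² ≥ ∫(u')² + ∫u² = ||u||_{H^1}², i.e. α = 1 works. No larger α is possible: a(u,u) ≥ α||u||_{H^1}² means (1−α)∫(u')² ≥ (α−c)∫u², and for the modes u_n = sin(nπ(x−x₀)/L) (x₀ the left endpoint) one has ∫u_n²/∫(u_n')² = (L/(nπ))² → 0, so a(u_n,u_n)/||u_n||_{H^1}² → 1. Hence the optimal constant is α = 1.
Therefore α = 1.


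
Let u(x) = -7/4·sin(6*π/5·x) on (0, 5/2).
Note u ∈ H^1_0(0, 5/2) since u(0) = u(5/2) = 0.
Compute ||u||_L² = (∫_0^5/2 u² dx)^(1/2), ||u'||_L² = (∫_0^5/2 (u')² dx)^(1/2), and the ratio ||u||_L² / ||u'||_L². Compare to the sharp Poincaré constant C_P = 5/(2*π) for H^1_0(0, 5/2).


||u||_L² / ||u'||_L² = 5/(6*π) < C_P = 5/(2*π).

u(x) = -7/4·sin(6*π/5·x), so u'(x) = -21*π*cos(6*π*x/5)/10.
Writing u(x) = A·sin(kπx/L) with A = -7/4 and k = 3, use ∫_0^L sin²(kπx/L) dx = L/2 and ∫_0^L cos²(kπx/L) dx = L/2.
u² = 49/16·sin²(6*π/5·x) and (u')² = 441*π^2/100·cos²(6*π/5·x), and each of sin², cos² integrates to L/2 = 5/4 over (0, 5/2).
∫_0^5/2 u² dx = 245/64, so ||u||_L² = 7*sqrt(5)/8.
∫_0^5/2 (u')² dx = 441*π^2/80, so ||u'||_L² = 21*sqrt(5)*π/20.
Ratio ||u||_L² / ||u'||_L² = 5/(6*π).
Sharp Poincaré constant on H^1_0(0, 5/2) is C_P = L/π = 5/(2*π), achieved by sin(2*π/5·x).
This is the k = 3 harmonic; the ratio L/(kπ) is strictly less than C_P = L/π, consistent with the sharp inequality ||u||_L² ≤ C_P ||u'||_L².


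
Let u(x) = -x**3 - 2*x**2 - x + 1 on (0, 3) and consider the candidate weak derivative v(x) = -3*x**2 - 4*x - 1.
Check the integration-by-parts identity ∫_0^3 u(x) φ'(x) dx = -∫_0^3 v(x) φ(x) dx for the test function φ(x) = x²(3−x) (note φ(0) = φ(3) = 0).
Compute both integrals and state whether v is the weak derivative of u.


LHS = 513/4, RHS = 513/4. Yes, v = u' weakly.

u(x) = -x**3 - 2*x**2 - x + 1, classical derivative u'(x) = -3*x**2 - 4*x - 1.
φ(x) = x²(3−x), so φ'(x) = 3*x*(2 - x).
Note φ(0) = φ(3) = 0, so the boundary term u·φ vanishes.
LHS = ∫_0^3 u(x) φ'(x) dx = ∫_0^3 (3*x^5 - 9*x^3 - 9*x^2 + 6*x) dx. Term by term:
  ∫_0^3 3*x^5 dx = 729/2;  ∫_0^3 -9*x^3 dx = -729/4;  ∫_0^3 -9*x^2 dx = -81;
  ∫_0^3 6*x dx = 27.
Sum: 729/2 − 729/4 − 81 + 27 = 513/4.
So LHS = 513/4.
∫_0^3 v(x) φ(x) dx = ∫_0^3 (3*x^5 - 5*x^4 - 11*x^3 - 3*x^2) dx. Term by term:
  ∫_0^3 3*x^5 dx = 729/2;  ∫_0^3 -5*x^4 dx = -243;  ∫_0^3 -11*x^3 dx = -891/4;
  ∫_0^3 -3*x^2 dx = -27.
Sum: 729/2 − 243 − 891/4 − 27 = -513/4.
So RHS = -∫_0^3 v(x) φ(x) dx = 513/4.
LHS = RHS, so the identity holds for this test φ.
Moreover u is smooth here and v(x) = u'(x) = -3*x**2 - 4*x - 1 pointwise, so the identity holds for every test function. Hence v is the weak derivative of u.


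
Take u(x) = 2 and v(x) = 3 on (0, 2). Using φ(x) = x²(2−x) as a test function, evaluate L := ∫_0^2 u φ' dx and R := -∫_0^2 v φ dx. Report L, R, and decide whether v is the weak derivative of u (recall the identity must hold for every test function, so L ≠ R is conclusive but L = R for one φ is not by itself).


LHS = 0, RHS = -4. No, v is not the weak derivative of u.

u(x) = 2, classical derivative u'(x) = 0.
φ(x) = x²(2−x), so φ'(x) = x*(4 - 3*x).
Note φ(0) = φ(2) = 0, so the boundary term u·φ vanishes.
LHS = ∫_0^2 u(x) φ'(x) dx = ∫_0^2 (-6*x^2 + 8*x) dx. Term by term:
  ∫_0^2 -6*x^2 dx = -16;  ∫_0^2 8*x dx = 16.
Sum: -16 + 16 = 0.
So LHS = 0.
∫_0^2 v(x) φ(x) dx = ∫_0^2 (-3*x^3 + 6*x^2) dx. Term by term:
  ∫_0^2 -3*x^3 dx = -12;  ∫_0^2 6*x^2 dx = 16.
Sum: -12 + 16 = 4.
So RHS = -∫_0^2 v(x) φ(x) dx = -4.
LHS − RHS = 4 ≠ 0, so the identity fails.
(For a valid weak derivative the identity must hold for EVERY test function, in particular this one. The failure shows v is NOT the weak derivative of u.)
Correct weak derivative would be u'(x) = 0.


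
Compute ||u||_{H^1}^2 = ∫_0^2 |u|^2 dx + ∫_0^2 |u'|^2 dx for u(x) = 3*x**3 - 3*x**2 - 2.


||u||_{H^1}^2 = 1432/7

The H^1 norm (squared) on an interval (0, L) is
  ||u||_{H^1}^2 = ∫_0^L u(x)^2 dx + ∫_0^L u'(x)^2 dx.
Compute u'(x) = 9*x**2 - 6*x.
Then u(x)^2 = 9*x**6 - 18*x**5 + 9*x**4 - 12*x**3 + 12*x**2 + 4 and u'(x)^2 = 81*x**4 - 108*x**3 + 36*x**2.
Integrate each monomial from 0 to 2 using ∫_0^2 c·x^n dx = c·2^(n+1)/(n+1):
  ∫_0^2 u(x)^2 dx = ∫_0^2 (9*x^6 - 18*x^5 + 9*x^4 - 12*x^3 + 12*x^2 + 4) dx. Term by term:
    ∫_0^2 9*x^6 dx = 1152/7;  ∫_0^2 -18*x^5 dx = -192;  ∫_0^2 9*x^4 dx = 288/5;
    ∫_0^2 -12*x^3 dx = -48;  ∫_0^2 12*x^2 dx = 32;  ∫_0^2 4 dx = 8.
  Sum: 1152/7 − 192 + 288/5 − 48 + 32 + 8 = 776/35.
  ∫_0^2 u'(x)^2 dx = ∫_0^2 (81*x^4 - 108*x^3 + 36*x^2) dx. Term by term:
    ∫_0^2 81*x^4 dx = 2592/5;  ∫_0^2 -108*x^3 dx = -432;  ∫_0^2 36*x^2 dx = 96.
  Sum: 2592/5 − 432 + 96 = 912/5.
Adding: ||u||_{H^1}^2 = 776/35 + 912/5 = 1432/7.


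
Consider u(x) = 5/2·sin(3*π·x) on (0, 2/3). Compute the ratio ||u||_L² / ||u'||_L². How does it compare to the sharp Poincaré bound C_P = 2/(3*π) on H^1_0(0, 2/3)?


||u||_L² / ||u'||_L² = 1/(3*π) < C_P = 2/(3*π).

u(x) = 5/2·sin(3*π·x), so u'(x) = 15*π*cos(3*π*x)/2.
Writing u(x) = A·sin(kπx/L) with A = 5/2 and k = 2, use ∫_0^L sin²(kπx/L) dx = L/2 and ∫_0^L cos²(kπx/L) dx = L/2.
u² = 25/4·sin²(3*π·x) and (u')² = 225*π^2/4·cos²(3*π·x), and each of sin², cos² integrates to L/2 = 1/3 over (0, 2/3).
∫_0^2/3 u² dx = 25/12, so ||u||_L² = 5*sqrt(3)/6.
∫_0^2/3 (u')² dx = 75*π^2/4, so ||u'||_L² = 5*sqrt(3)*π/2.
Ratio ||u||_L² / ||u'||_L² = 1/(3*π).
Sharp Poincaré constant on H^1_0(0, 2/3) is C_P = L/π = 2/(3*π), achieved by sin(3*π/2·x).
This is the k = 2 harmonic; the ratio L/(kπ) is strictly less than C_P = L/π, consistent with the sharp inequality ||u||_L² ≤ C_P ||u'||_L².


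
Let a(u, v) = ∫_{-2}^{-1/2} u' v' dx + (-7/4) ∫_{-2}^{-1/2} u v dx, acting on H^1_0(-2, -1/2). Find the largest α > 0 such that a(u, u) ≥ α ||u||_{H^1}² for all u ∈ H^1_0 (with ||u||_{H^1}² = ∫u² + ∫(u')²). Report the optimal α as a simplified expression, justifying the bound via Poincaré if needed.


α = (-63 + 16*π^2)/(4*(9 + 4*π^2))

Coercivity of a(·,·) on H^1_0(-2, -1/2) means a(u, u) ≥ α ||u||_{H^1}² for every u ∈ H^1_0.
The interval has length L = 3/2, and Poincaré/coercivity depend only on L. Here a(u, u) = ∫(u')² + (-7/4)·∫u².
Here c = -7/4 < 0 with |c| < (π/L)² = 4*π^2/9, so coercivity still holds. The condition a(u,u) ≥ α||u||_{H^1}² reads (1−α)∫(u')² ≥ (α−c)∫u². Any admissible α is ≤ 1 (rapidly oscillating u have ∫u²/∫(u')² → 0), and α = 1 would force 0 ≥ (1−c)∫u², impossible since c < 1; so 1−α > 0. By the sharp Poincaré inequality on H^1_0 of an interval of length L, ∫(u')² ≥ (π/L)²∫u² with equality for the first sine mode sin(π(x−x₀)/L) (x₀ the left endpoint), so the inequality holds for all u iff (1−α)(π/L)² ≥ α − c, i.e. α ≤ ((π/L)² + c)/((π/L)² + 1) = (1 + c(L/π)²)/(1 + (L/π)²). (Direct route, valid since c ≤ 0: Poincaré gives c∫u² ≥ c(L/π)²∫(u')², so a(u,u) ≥ (1 + c(L/π)²)∫(u')², while ||u||_{H^1}² ≤ (1 + (L/π)²)∫(u')²; dividing yields the same α.) With (π/L)² = 4*π^2/9 and c = -7/4, the largest admissible constant is α = ((π/L)² + c)/((π/L)² + 1).
Simplifying, α = (-63 + 16*π^2)/(4*(9 + 4*π^2)).


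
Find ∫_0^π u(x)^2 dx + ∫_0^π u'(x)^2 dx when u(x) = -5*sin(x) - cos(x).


||u||_{H^1(0,π)}^2 = 26*π

u'(x) = sin(x) - 5*cos(x).
Expand u² and (u')² and integrate term by term on (0, π), using: for integers n ≥ 1, ∫_0^π sin²(nx) dx = ∫_0^π cos²(nx) dx = π/2; for n ≠ n', ∫_0^π sin(nx)sin(n'x) dx = ∫_0^π cos(nx)cos(n'x) dx = 0; and by product-to-sum, ∫_0^π sin(nx)cos(n'x) dx = ½∫_0^π [sin((n+n')x) + sin((n−n')x)] dx, which is 0 when n+n' is even and 2n/(n²−n'²) when n+n' is odd (it need not vanish on (0, π)).
  u² squared terms: (-1)²·∫cos(x)² dx = 1·π/2 = π/2;  (-5)²·∫sin(x)² dx = 25·π/2 = 25*π/2.
  u² cross terms: 2·(-1)·(-5)·∫cos(x)·sin(x) dx = 10·(0) = 0.
  So ∫_0^π u² dx = π/2 + 25*π/2 + 0 = 13*π.
  (u')² squared terms: (-5)²·∫cos(x)² dx = 25·π/2 = 25*π/2;  (1)²·∫sin(x)² dx = 1·π/2 = π/2.
  (u')² cross terms: 2·(-5)·(1)·∫cos(x)·sin(x) dx = -10·(0) = 0.
  So ∫_0^π (u')² dx = 25*π/2 + π/2 + 0 = 13*π.
||u||_{H^1}^2 = (13*π) + (13*π) = 26*π.


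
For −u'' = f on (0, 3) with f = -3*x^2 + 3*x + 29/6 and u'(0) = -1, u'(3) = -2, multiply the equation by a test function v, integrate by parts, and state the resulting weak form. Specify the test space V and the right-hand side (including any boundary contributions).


V = H^1(0, 3) (v unrestricted at boundary; u is determined up to an additive constant); weak form: ∫_0^3 u'v' dx = ∫_0^3 (-3*x^2 + 3*x + 29/6) v dx − 2·v(3) + v(0) for all v ∈ V.

Multiply both sides by a test function v and integrate from 0 to 3:
  ∫_0^3 −u''(x) v(x) dx = ∫_0^3 f(x) v(x) dx.
Integrate the LHS by parts once:
  ∫_0^3 −u'' v dx = −[u'(x) v(x)]_0^3 + ∫_0^3 u'(x) v'(x) dx.
Thus ∫_0^3 u'(x) v'(x) dx = ∫_0^3 f(x) v(x) dx + [u'(x) v(x)]_0^3.
Choose V so that boundary terms are either known or forced to vanish.
u has inhomogeneous Neumann u'(0) = -1, u'(3) = -2. [u' v]_0^3 = (-2)·v(3) − (-1)·v(0) = − 2·v(3) + v(0). Take V = H^1(0, 3); boundary term becomes part of RHS.
Weak formulation: find u (satisfying any essential BC) such that ∫_0^3 u'(x) v'(x) dx = ∫_0^3 f v dx − 2·v(3) + v(0) for all v ∈ V (Neumann data are natural BCs: they enter the RHS as boundary terms).
Substituting f(x) = -3*x^2 + 3*x + 29/6, the right-hand side is ∫_0^3 (-3*x^2 + 3*x + 29/6) v dx − 2·v(3) + v(0).
Compatibility check (pure Neumann): taking v ≡ 1 ∈ V gives 0 = ∫_0^3 f dx + (-2) − (-1), i.e. ∫_0^3 f dx must equal u'(0) − u'(3) = 1. Indeed ∫_0^3 (-3*x^2 + 3*x + 29/6) dx = 1, so the data are compatible. The solution is then unique only up to an additive constant (fix it e.g. by requiring ∫_0^3 u dx = 0).


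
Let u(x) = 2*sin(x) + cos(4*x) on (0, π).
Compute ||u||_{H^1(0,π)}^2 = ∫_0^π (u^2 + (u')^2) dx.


||u||_{H^1(0,π)}^2 = -136/15 + 25*π/2

u'(x) = -4*sin(4*x) + 2*cos(x).
Expand u² and (u')² and integrate term by term on (0, π), using: for integers n ≥ 1, ∫_0^π sin²(nx) dx = ∫_0^π cos²(nx) dx = π/2; for n ≠ n', ∫_0^π sin(nx)sin(n'x) dx = ∫_0^π cos(nx)cos(n'x) dx = 0; and by product-to-sum, ∫_0^π sin(nx)cos(n'x) dx = ½∫_0^π [sin((n+n')x) + sin((n−n')x)] dx, which is 0 when n+n' is even and 2n/(n²−n'²) when n+n' is odd (it need not vanish on (0, π)).
  u² squared terms: (2)²·∫sin(x)² dx = 4·π/2 = 2*π;  (1)²·∫cos(4x)² dx = 1·π/2 = π/2.
  u² cross terms: 2·(2)·(1)·∫sin(x)·cos(4x) dx = 4·(-2/15) = -8/15.
  So ∫_0^π u² dx = 2*π + π/2 − 8/15 = -8/15 + 5*π/2.
  (u')² squared terms: (-4)²·∫sin(4x)² dx = 16·π/2 = 8*π;  (2)²·∫cos(x)² dx = 4·π/2 = 2*π.
  (u')² cross terms: 2·(-4)·(2)·∫sin(4x)·cos(x) dx = -16·(8/15) = -128/15.
  So ∫_0^π (u')² dx = 8*π + 2*π − 128/15 = -128/15 + 10*π.
||u||_{H^1}^2 = (-8/15 + 5*π/2) + (-128/15 + 10*π) = -136/15 + 25*π/2.


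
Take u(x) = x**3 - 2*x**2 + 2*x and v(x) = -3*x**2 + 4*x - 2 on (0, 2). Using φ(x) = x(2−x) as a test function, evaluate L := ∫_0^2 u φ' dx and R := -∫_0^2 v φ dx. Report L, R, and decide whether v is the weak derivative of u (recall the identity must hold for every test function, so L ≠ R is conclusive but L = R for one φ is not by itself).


LHS = -32/15, RHS = 32/15. No, v is not the weak derivative of u.

u(x) = x**3 - 2*x**2 + 2*x, classical derivative u'(x) = 3*x**2 - 4*x + 2.
φ(x) = x(2−x), so φ'(x) = 2 - 2*x.
Note φ(0) = φ(2) = 0, so the boundary term u·φ vanishes.
LHS = ∫_0^2 u(x) φ'(x) dx = ∫_0^2 (-2*x^4 + 6*x^3 - 8*x^2 + 4*x) dx. Term by term:
  ∫_0^2 -2*x^4 dx = -64/5;  ∫_0^2 6*x^3 dx = 24;  ∫_0^2 -8*x^2 dx = -64/3;
  ∫_0^2 4*x dx = 8.
Sum: -64/5 + 24 − 64/3 + 8 = -32/15.
So LHS = -32/15.
∫_0^2 v(x) φ(x) dx = ∫_0^2 (3*x^4 - 10*x^3 + 10*x^2 - 4*x) dx. Term by term:
  ∫_0^2 3*x^4 dx = 96/5;  ∫_0^2 -10*x^3 dx = -40;  ∫_0^2 10*x^2 dx = 80/3;
  ∫_0^2 -4*x dx = -8.
Sum: 96/5 − 40 + 80/3 − 8 = -32/15.
So RHS = -∫_0^2 v(x) φ(x) dx = 32/15.
LHS − RHS = -64/15 ≠ 0, so the identity fails.
(For a valid weak derivative the identity must hold for EVERY test function, in particular this one. The failure shows v is NOT the weak derivative of u.)
Correct weak derivative would be u'(x) = 3*x**2 - 4*x + 2.


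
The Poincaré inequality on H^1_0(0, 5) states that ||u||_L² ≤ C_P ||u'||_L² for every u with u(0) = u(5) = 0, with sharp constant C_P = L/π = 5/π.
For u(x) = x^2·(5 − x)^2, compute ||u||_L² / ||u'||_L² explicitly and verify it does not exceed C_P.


||u||_L² / ||u'||_L² = 5*sqrt(3)/6 < C_P = 5/π.

u(x) = x^2·(5 − x)^2, so u'(x) = 2*x*(x - 5)*(2*x - 5).
u(x) = x^2·(5 − x)^2 vanishes at x = 0 and x = 5, so u ∈ H^1_0(0, 5). Differentiate via the product rule and integrate the resulting polynomials term by term.
  ∫_0^5 u² dx = ∫_0^5 (x^8 - 20*x^7 + 150*x^6 - 500*x^5 + 625*x^4) dx. Term by term:
    ∫_0^5 x^8 dx = 1953125/9;  ∫_0^5 -20*x^7 dx = -1953125/2;  ∫_0^5 150*x^6 dx = 11718750/7;
    ∫_0^5 -500*x^5 dx = -3906250/3;  ∫_0^5 625*x^4 dx = 390625.
  Sum: 1953125/9 − 1953125/2 + 11718750/7 − 3906250/3 + 390625 = 390625/126.
  ∫_0^5 (u')² dx = ∫_0^5 (16*x^6 - 240*x^5 + 1300*x^4 - 3000*x^3 + 2500*x^2) dx. Term by term:
    ∫_0^5 16*x^6 dx = 1250000/7;  ∫_0^5 -240*x^5 dx = -625000;  ∫_0^5 1300*x^4 dx = 812500;
    ∫_0^5 -3000*x^3 dx = -468750;  ∫_0^5 2500*x^2 dx = 312500/3.
  Sum: 1250000/7 − 625000 + 812500 − 468750 + 312500/3 = 31250/21.
∫_0^5 u² dx = 390625/126, so ||u||_L² = 625*sqrt(14)/42.
∫_0^5 (u')² dx = 31250/21, so ||u'||_L² = 125*sqrt(42)/21.
Ratio ||u||_L² / ||u'||_L² = 5*sqrt(3)/6.
Sharp Poincaré constant on H^1_0(0, 5) is C_P = L/π = 5/π, achieved by sin(π/5·x).
A polynomial bump cannot attain the sharp Poincaré constant (only the first sine eigenfunction does), so the ratio is strictly less than C_P, consistent with ||u||_L² ≤ C_P ||u'||_L².


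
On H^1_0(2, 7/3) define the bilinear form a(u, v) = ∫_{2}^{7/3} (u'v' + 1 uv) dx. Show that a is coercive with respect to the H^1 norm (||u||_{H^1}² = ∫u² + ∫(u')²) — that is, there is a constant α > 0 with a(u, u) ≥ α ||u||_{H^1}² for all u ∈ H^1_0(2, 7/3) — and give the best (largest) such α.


α = 1

Coercivity of a(·,·) on H^1_0(2, 7/3) means a(u, u) ≥ α ||u||_{H^1}² for every u ∈ H^1_0.
The interval has length L = 1/3, and Poincaré/coercivity depend only on L. Here a(u, u) = ∫(u')² + (1)·∫u².
Here c = 1 ≥ 1, so a(u,u) = ∫(u')² + c∫u² ≥ ∫(u')² + ∫u² = ||u||_{H^1}², i.e. α = 1 works. No larger α is possible: a(u,u) ≥ α||u||_{H^1}² means (1−α)∫(u')² ≥ (α−c)∫u², and for the modes u_n = sin(nπ(x−x₀)/L) (x₀ the left endpoint) one has ∫u_n²/∫(u_n')² = (L/(nπ))² → 0, so a(u_n,u_n)/||u_n||_{H^1}² → 1. Hence the optimal constant is α = 1.
Therefore α = 1.


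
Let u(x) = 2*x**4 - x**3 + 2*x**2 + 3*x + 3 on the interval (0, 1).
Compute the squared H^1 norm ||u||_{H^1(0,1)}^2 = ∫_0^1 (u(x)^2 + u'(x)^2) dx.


||u||_{H^1}^2 = 23039/315

The H^1 norm (squared) on an interval (0, L) is
  ||u||_{H^1}^2 = ∫_0^L u(x)^2 dx + ∫_0^L u'(x)^2 dx.
Compute u'(x) = 8*x**3 - 3*x**2 + 4*x + 3.
Then u(x)^2 = 4*x**8 - 4*x**7 + 9*x**6 + 8*x**5 + 10*x**4 + 6*x**3 + 21*x**2 + 18*x + 9 and u'(x)^2 = 64*x**6 - 48*x**5 + 73*x**4 + 24*x**3 - 2*x**2 + 24*x + 9.
Integrate each monomial from 0 to 1 using ∫_0^1 c·x^n dx = c·1^(n+1)/(n+1):
  ∫_0^1 u(x)^2 dx = ∫_0^1 (4*x^8 - 4*x^7 + 9*x^6 + 8*x^5 + 10*x^4 + 6*x^3 + 21*x^2 + 18*x + 9) dx. Term by term:
    ∫_0^1 4*x^8 dx = 4/9;  ∫_0^1 -4*x^7 dx = -1/2;  ∫_0^1 9*x^6 dx = 9/7;
    ∫_0^1 8*x^5 dx = 4/3;  ∫_0^1 10*x^4 dx = 2;  ∫_0^1 6*x^3 dx = 3/2;
    ∫_0^1 21*x^2 dx = 7;  ∫_0^1 18*x dx = 9;  ∫_0^1 9 dx = 9.
  Sum: 4/9 − 1/2 + 9/7 + 4/3 + 2 + 3/2 + 7 + 9 + 9 = 1957/63.
  ∫_0^1 u'(x)^2 dx = ∫_0^1 (64*x^6 - 48*x^5 + 73*x^4 + 24*x^3 - 2*x^2 + 24*x + 9) dx. Term by term:
    ∫_0^1 64*x^6 dx = 64/7;  ∫_0^1 -48*x^5 dx = -8;  ∫_0^1 73*x^4 dx = 73/5;
    ∫_0^1 24*x^3 dx = 6;  ∫_0^1 -2*x^2 dx = -2/3;  ∫_0^1 24*x dx = 12;
    ∫_0^1 9 dx = 9.
  Sum: 64/7 − 8 + 73/5 + 6 − 2/3 + 12 + 9 = 4418/105.
Adding: ||u||_{H^1}^2 = 1957/63 + 4418/105 = 23039/315.


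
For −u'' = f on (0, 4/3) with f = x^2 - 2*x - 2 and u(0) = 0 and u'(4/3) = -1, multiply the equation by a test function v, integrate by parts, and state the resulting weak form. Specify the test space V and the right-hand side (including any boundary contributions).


V = {v ∈ H^1(0, 4/3) : v(0) = 0} (test functions vanish at x = 0 where u is specified); weak form: ∫_0^4/3 u'v' dx = ∫_0^4/3 (x^2 - 2*x - 2) v dx − v(4/3) for all v ∈ V.

Multiply both sides by a test function v and integrate from 0 to 4/3:
  ∫_0^4/3 −u''(x) v(x) dx = ∫_0^4/3 f(x) v(x) dx.
Integrate the LHS by parts once:
  ∫_0^4/3 −u'' v dx = −[u'(x) v(x)]_0^4/3 + ∫_0^4/3 u'(x) v'(x) dx.
Thus ∫_0^4/3 u'(x) v'(x) dx = ∫_0^4/3 f(x) v(x) dx + [u'(x) v(x)]_0^4/3.
Choose V so that boundary terms are either known or forced to vanish.
Mixed BC: u(0) = 0 (Dirichlet) and u'(4/3) = -1 (Neumann). Define V = {v ∈ H^1(0, 4/3) : v(0) = 0}. Then [u' v]_0^4/3 = u'(4/3)·v(4/3) − u'(0)·0 = − v(4/3).
Weak formulation: find u (satisfying any essential BC) such that ∫_0^4/3 u'(x) v'(x) dx = ∫_0^4/3 f v dx − v(4/3) for all v ∈ V (Dirichlet at 0 absorbed into V; Neumann datum at x = 4/3 contributes the boundary term).
Substituting f(x) = x^2 - 2*x - 2, the right-hand side is ∫_0^4/3 (x^2 - 2*x - 2) v dx − v(4/3).
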